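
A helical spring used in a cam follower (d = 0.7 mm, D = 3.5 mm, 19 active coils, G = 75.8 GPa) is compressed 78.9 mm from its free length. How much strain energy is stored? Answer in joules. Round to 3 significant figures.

k = Gd⁴/(8D³N_a) = (75.8×10³)(0.7⁴)/(8·3.5³·19) = 2.7926 N/mm
U = ½kδ² = 0.5 × 2.7926 × 78.9² = 8692.4 N·mm = 8.6924 J

8.69 J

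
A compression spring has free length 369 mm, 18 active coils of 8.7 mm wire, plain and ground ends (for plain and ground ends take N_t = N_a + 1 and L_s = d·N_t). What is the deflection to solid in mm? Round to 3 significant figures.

204 mm

N_t = 19; L_s = 8.7·19 = 165.3 mm
δ_solid = L₀ − L_s = 369 − 165.3 = 203.7 mm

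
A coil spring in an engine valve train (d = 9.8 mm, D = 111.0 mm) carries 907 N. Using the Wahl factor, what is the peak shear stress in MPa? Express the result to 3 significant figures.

Spring index C = D/d = 111.0/9.8 = 11.3265
K_W = (4C−1)/(4C−4) + 0.615/C = 44.306/41.306 + 0.0543 = 1.1269
τ₀ = 8FD/(πd³) = 8·907·111.0/(π·9.8³) = 805416/2956.8 = 272.39 MPa
τ_max = K·τ₀ = 1.1269 × 272.39 = 306.96 MPa

307 MPa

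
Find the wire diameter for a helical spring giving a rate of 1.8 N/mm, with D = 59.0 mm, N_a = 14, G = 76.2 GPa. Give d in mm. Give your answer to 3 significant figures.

d = (8D³N_a·k / G)^(1/4) = (8·59.0³·14·1.8 / (76.2×10³))^0.25
  = (543.36)^0.25 = 4.8281 mm

4.83 mm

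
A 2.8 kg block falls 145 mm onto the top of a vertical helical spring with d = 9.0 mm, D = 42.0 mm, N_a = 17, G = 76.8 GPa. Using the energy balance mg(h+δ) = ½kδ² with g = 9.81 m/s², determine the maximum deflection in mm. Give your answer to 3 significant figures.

13.2 mm

k = Gd⁴/(8D³N_a) = (76.8×10³)(9.0⁴)/(8·42.0³·17) = 50.009 N/mm
W = mg = 2.8 × 9.81 = 27.468 N
½kδ² − Wδ − Wh = 0 → δ = (W + √(W² + 2kWh))/k
δ = (27.468 + √(754.49 + 398354))/50.009 = (27.468 + 631.75)/50.009 = 13.182 mm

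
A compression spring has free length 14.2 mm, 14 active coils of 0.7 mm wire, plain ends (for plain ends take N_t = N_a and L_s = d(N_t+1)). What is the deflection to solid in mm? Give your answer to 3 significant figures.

N_t = 14; L_s = 0.7·15 = 10.5 mm
δ_solid = L₀ − L_s = 14.2 − 10.5 = 3.7 mm

3.70 mm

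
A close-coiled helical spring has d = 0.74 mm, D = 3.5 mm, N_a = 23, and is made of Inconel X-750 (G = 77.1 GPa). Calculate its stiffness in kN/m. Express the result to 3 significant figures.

k = Gd⁴/(8D³N_a) = (77.1×10³ × 0.74⁴) / (8 × 3.5³ × 23)
  = 23119.7 / 7889 = 2.9306 N/mm

2.93 kN/m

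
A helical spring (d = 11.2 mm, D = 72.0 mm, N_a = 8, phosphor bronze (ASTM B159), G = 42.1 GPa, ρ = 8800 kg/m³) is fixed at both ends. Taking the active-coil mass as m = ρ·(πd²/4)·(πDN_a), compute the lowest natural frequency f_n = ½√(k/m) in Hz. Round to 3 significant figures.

k = Gd⁴/(8D³N_a) = (42.1×10³)(11.2⁴)/(8·72.0³·8) = 27.732 N/mm = 27732 N/m
Wire length L = πDN_a = π·72.0·8 = 1809.6 mm
m = ρ·(πd²/4)·L = 8800 × 98.52×10⁻⁶ m² × 1.8096 m = 1.5688 kg
f_n = ½√(k/m) = 0.5·√(27732/1.5688) = 0.5·√(17676) = 66.476 Hz

66.5 Hz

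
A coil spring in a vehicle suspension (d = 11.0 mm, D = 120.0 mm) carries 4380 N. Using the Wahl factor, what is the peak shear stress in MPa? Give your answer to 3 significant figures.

Spring index C = D/d = 120.0/11.0 = 10.9091
K_W = (4C−1)/(4C−4) + 0.615/C = 42.636/39.636 + 0.0564 = 1.1321
τ₀ = 8FD/(πd³) = 8·4380·120.0/(π·11.0³) = 4.2048e+06/4181.5 = 1005.6 MPa
τ_max = K·τ₀ = 1.1321 × 1005.6 = 1138.4 MPa

1140 MPa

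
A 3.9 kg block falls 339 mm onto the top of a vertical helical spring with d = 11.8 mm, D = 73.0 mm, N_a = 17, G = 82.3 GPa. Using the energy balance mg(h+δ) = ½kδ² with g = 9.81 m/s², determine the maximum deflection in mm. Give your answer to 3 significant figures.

k = Gd⁴/(8D³N_a) = (82.3×10³)(11.8⁴)/(8·73.0³·17) = 30.159 N/mm
W = mg = 3.9 × 9.81 = 38.259 N
½kδ² − Wδ − Wh = 0 → δ = (W + √(W² + 2kWh))/k
δ = (38.259 + √(1463.8 + 782319))/30.159 = (38.259 + 885.31)/30.159 = 30.623 mm

30.6 mm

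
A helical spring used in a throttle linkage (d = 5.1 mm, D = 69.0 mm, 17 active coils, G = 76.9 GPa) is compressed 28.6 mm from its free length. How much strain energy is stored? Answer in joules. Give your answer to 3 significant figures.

k = Gd⁴/(8D³N_a) = (76.9×10³)(5.1⁴)/(8·69.0³·17) = 1.1645 N/mm
U = ½kδ² = 0.5 × 1.1645 × 28.6² = 476.24 N·mm = 0.47624 J

0.476 J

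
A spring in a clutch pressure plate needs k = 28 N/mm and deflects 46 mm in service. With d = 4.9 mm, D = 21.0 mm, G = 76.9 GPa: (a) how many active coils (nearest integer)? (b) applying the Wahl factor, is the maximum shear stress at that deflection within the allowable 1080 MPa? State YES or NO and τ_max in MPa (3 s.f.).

(a) 21 coils; (b) YES, τ_max = 817 MPa

N_a = Gd⁴/(8D³k) = (76.9×10³)(4.9⁴)/(8·21.0³·28) = 21.37 → N_a = 21
Actual rate k = Gd⁴/(8D³·21) = 28.493 N/mm
Working load F = kδ = 28.493·46 = 1310.7 N
C = 21.0/4.9 = 4.2857; K_W = (4C−1)/(4C−4)+0.615/C = 1.3718
τ_max = K_W·8FD/(πd³) = 1.3718·595.76 = 817.24 MPa
τ_max ≤ 1080 MPa → acceptable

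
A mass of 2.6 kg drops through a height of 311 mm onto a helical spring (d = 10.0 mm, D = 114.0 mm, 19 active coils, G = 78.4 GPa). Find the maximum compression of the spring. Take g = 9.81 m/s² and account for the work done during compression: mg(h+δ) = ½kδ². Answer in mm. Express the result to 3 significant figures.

k = Gd⁴/(8D³N_a) = (78.4×10³)(10.0⁴)/(8·114.0³·19) = 3.4814 N/mm
W = mg = 2.6 × 9.81 = 25.506 N
½kδ² − Wδ − Wh = 0 → δ = (W + √(W² + 2kWh))/k
δ = (25.506 + √(650.56 + 55232))/3.4814 = (25.506 + 236.39)/3.4814 = 75.228 mm

75.2 mm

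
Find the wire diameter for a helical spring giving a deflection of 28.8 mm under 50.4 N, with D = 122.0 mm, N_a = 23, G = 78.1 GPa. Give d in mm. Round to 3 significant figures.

9.30 mm

Required rate k = F/δ = 50.4/28.8 = 1.75 N/mm
d = (8D³N_a·k / G)^(1/4) = (8·122.0³·23·1.75 / (78.1×10³))^0.25
  = (7486.6)^0.25 = 9.3019 mm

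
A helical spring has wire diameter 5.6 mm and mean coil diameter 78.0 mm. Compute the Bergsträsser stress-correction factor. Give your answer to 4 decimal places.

1.0949

C = D/d = 78.0/5.6 = 13.9286
K_B = (4C+2)/(4C−3) = 57.714/52.714 = 1.0949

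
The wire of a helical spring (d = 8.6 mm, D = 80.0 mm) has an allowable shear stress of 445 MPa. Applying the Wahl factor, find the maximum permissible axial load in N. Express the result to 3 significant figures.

C = D/d = 80.0/8.6 = 9.3023
K_W = (4C−1)/(4C−4) + 0.615/C = 36.209/33.209 + 0.0661 = 1.1564
τ_max = K·8FD/(πd³) → F_max = τ_allow·πd³/(8DK)
F_max = 445·π·8.6³/(8·80.0·1.1564) = 8.8921e+05/740.13 = 1201.4 N

1200 N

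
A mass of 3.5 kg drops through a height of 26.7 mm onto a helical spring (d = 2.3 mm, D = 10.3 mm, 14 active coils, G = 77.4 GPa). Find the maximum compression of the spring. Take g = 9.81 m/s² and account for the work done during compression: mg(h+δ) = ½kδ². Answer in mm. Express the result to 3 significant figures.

12.3 mm

k = Gd⁴/(8D³N_a) = (77.4×10³)(2.3⁴)/(8·10.3³·14) = 17.698 N/mm
W = mg = 3.5 × 9.81 = 34.335 N
½kδ² − Wδ − Wh = 0 → δ = (W + √(W² + 2kWh))/k
δ = (34.335 + √(1178.9 + 32449))/17.698 = (34.335 + 183.38)/17.698 = 12.302 mm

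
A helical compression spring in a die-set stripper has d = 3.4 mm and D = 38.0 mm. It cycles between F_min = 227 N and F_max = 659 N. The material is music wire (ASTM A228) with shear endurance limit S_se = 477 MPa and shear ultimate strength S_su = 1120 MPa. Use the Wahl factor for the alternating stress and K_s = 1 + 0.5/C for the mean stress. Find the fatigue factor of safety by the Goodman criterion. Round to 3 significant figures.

0.439

C = D/d = 38.0/3.4 = 11.1765; K_W = (4C−1)/(4C−4)+0.615/C = 1.1287; K_s = 1+0.5/C = 1.0447
F_a = (F_max−F_min)/2 = 216 N; F_m = (F_max+F_min)/2 = 443 N
τ_a = K_W·8F_aD/(πd³) = 1.1287 × 531.79 = 600.25 MPa
τ_m = K_s·8F_mD/(πd³) = 1.0447 × 1090.7 = 1139.5 MPa
Goodman: 1/n_f = τ_a/S_se + τ_m/S_su = 600.25/477 + 1139.5/1120 = 1.25838 + 1.01737 = 2.2757
n_f = 1/2.2757 = 0.4394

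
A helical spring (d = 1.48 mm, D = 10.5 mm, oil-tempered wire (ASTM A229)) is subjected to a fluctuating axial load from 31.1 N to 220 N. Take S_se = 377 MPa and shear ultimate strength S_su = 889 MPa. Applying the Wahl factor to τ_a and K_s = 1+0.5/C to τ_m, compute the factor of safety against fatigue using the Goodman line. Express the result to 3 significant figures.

C = D/d = 10.5/1.48 = 7.0946; K_W = (4C−1)/(4C−4)+0.615/C = 1.2097; K_s = 1+0.5/C = 1.0705
F_a = (F_max−F_min)/2 = 94.45 N; F_m = (F_max+F_min)/2 = 125.55 N
τ_a = K_W·8F_aD/(πd³) = 1.2097 × 779.02 = 942.41 MPa
τ_m = K_s·8F_mD/(πd³) = 1.0705 × 1035.5 = 1108.5 MPa
Goodman: 1/n_f = τ_a/S_se + τ_m/S_su = 942.41/377 + 1108.5/889 = 2.49976 + 1.24691 = 3.7467
n_f = 1/3.7467 = 0.2669

0.267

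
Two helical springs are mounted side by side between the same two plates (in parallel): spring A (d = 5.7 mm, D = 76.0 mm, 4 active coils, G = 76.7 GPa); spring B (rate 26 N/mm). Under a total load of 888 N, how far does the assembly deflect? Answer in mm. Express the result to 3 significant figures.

28.0 mm

k_A = Gd⁴/(8D³N_a) = (76.7×10³)(5.7⁴)/(8·76.0³·4) = 5.7637 N/mm
Parallel: k_eq = 5.7637 + 26 = 31.764 N/mm
δ = F/k_eq = 888/31.764 = 27.956 mm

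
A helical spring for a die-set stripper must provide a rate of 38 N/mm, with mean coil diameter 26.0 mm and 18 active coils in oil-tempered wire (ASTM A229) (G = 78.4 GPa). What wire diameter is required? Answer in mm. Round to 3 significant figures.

d = (8D³N_a·k / G)^(1/4) = (8·26.0³·18·38 / (78.4×10³))^0.25
  = (1226.7)^0.25 = 5.9182 mm

5.92 mm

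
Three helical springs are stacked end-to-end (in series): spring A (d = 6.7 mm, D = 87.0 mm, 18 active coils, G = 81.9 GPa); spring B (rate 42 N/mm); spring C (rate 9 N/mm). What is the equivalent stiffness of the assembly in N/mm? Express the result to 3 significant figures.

1.41 N/mm

k_A = Gd⁴/(8D³N_a) = (81.9×10³)(6.7⁴)/(8·87.0³·18) = 1.7405 N/mm
Series: 1/k_eq = 1/1.7405 + 1/42 + 1/9 = 0.70948; k_eq = 1.4095 N/mm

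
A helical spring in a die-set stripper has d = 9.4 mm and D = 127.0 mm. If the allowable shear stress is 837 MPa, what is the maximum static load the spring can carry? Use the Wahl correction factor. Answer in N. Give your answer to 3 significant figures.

1940 N

C = D/d = 127.0/9.4 = 13.5106
K_W = (4C−1)/(4C−4) + 0.615/C = 53.043/50.043 + 0.0455 = 1.1055
τ_max = K·8FD/(πd³) → F_max = τ_allow·πd³/(8DK)
F_max = 837·π·9.4³/(8·127.0·1.1055) = 2.184e+06/1123.2 = 1944.5 N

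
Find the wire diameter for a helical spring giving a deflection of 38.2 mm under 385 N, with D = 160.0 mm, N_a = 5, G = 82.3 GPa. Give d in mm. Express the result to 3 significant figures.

Required rate k = F/δ = 385/38.2 = 10.079 N/mm
d = (8D³N_a·k / G)^(1/4) = (8·160.0³·5·10.079 / (82.3×10³))^0.25
  = (20064)^0.25 = 11.9016 mm

11.9 mm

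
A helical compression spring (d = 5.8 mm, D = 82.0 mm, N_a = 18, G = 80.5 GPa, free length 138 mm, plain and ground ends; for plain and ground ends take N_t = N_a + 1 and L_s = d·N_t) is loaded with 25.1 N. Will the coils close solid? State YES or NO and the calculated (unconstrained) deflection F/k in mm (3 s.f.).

k = Gd⁴/(8D³N_a) = (80.5×10³)(5.8⁴)/(8·82.0³·18) = 1.1474 N/mm
N_t = 19; L_s = 5.8·19 = 110.2 mm; δ_solid = L₀ − L_s = 138 − 110.2 = 27.8 mm
δ = F/k = 25.1/1.1474 = 21.876 mm
δ < δ_solid → spring does not go solid

NO, δ = 21.9 mm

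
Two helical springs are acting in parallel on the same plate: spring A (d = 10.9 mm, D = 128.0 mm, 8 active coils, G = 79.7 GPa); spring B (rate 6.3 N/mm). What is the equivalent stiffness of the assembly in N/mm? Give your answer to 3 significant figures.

k_A = Gd⁴/(8D³N_a) = (79.7×10³)(10.9⁴)/(8·128.0³·8) = 8.3821 N/mm
Parallel: k_eq = 8.3821 + 6.3 = 14.682 N/mm

14.7 N/mm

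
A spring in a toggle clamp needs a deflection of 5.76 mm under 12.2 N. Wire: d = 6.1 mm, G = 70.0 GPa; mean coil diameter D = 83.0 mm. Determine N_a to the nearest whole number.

10

Required rate k = F/δ = 12.2/5.76 = 2.1181 N/mm
N_a = Gd⁴/(8D³k) = (70.0×10³ × 6.1⁴)/(8 × 83.0³ × 2.1181)
    = 9.69209e+07 / 9.68861e+06 = 10 → 10 coils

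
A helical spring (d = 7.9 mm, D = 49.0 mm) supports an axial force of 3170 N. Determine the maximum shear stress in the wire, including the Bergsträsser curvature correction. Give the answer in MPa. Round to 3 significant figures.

986 MPa

Spring index C = D/d = 49.0/7.9 = 6.2025
K_B = (4C+2)/(4C−3) = 26.810/21.810 = 1.2293
τ₀ = 8FD/(πd³) = 8·3170·49.0/(π·7.9³) = 1.24264e+06/1548.9 = 802.26 MPa
τ_max = K·τ₀ = 1.2293 × 802.26 = 986.18 MPa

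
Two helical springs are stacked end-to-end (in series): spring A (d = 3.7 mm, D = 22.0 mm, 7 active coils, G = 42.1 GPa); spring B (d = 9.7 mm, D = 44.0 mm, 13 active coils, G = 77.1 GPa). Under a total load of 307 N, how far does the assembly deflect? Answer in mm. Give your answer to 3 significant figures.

27.2 mm

k_A = Gd⁴/(8D³N_a) = (42.1×10³)(3.7⁴)/(8·22.0³·7) = 13.232 N/mm
k_B = Gd⁴/(8D³N_a) = (77.1×10³)(9.7⁴)/(8·44.0³·13) = 77.046 N/mm
Series: 1/k_eq = 1/13.232 + 1/77.046 = 0.088552; k_eq = 11.293 N/mm
δ = F/k_eq = 307/11.293 = 27.186 mm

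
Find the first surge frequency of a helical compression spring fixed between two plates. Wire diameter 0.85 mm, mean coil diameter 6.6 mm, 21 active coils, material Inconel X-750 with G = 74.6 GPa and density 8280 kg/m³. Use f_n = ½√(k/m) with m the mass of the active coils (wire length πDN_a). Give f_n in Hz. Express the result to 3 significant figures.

k = Gd⁴/(8D³N_a) = (74.6×10³)(0.85⁴)/(8·6.6³·21) = 0.80626 N/mm = 806.26 N/m
Wire length L = πDN_a = π·6.6·21 = 435.42 mm
m = ρ·(πd²/4)·L = 8280 × 0.56745×10⁻⁶ m² × 0.43542 m = 0.0020458 kg
f_n = ½√(k/m) = 0.5·√(806.26/0.0020458) = 0.5·√(3.941e+05) = 313.89 Hz

314 Hz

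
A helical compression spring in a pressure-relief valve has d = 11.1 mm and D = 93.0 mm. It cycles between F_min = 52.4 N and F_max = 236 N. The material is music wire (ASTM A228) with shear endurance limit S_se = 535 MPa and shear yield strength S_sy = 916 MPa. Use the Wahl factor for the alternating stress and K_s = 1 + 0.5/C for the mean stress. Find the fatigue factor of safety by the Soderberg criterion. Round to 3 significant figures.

C = D/d = 93.0/11.1 = 8.3784; K_W = (4C−1)/(4C−4)+0.615/C = 1.1751; K_s = 1+0.5/C = 1.0597
F_a = (F_max−F_min)/2 = 91.8 N; F_m = (F_max+F_min)/2 = 144.2 N
τ_a = K_W·8F_aD/(πd³) = 1.1751 × 15.896 = 18.679 MPa
τ_m = K_s·8F_mD/(πd³) = 1.0597 × 24.97 = 26.46 MPa
Soderberg: 1/n_f = τ_a/S_se + τ_m/S_sy = 18.679/535 + 26.46/916 = 0.03491 + 0.02889 = 0.063801
n_f = 1/0.063801 = 15.67

15.7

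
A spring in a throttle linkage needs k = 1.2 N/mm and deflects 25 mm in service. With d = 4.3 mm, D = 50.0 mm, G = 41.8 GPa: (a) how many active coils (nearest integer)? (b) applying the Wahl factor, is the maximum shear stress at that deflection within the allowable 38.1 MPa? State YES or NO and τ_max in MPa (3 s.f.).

N_a = Gd⁴/(8D³k) = (41.8×10³)(4.3⁴)/(8·50.0³·1.2) = 11.91 → N_a = 12
Actual rate k = Gd⁴/(8D³·12) = 1.1909 N/mm
Working load F = kδ = 1.1909·25 = 29.772 N
C = 50.0/4.3 = 11.6279; K_W = (4C−1)/(4C−4)+0.615/C = 1.1235
τ_max = K_W·8FD/(πd³) = 1.1235·47.678 = 53.564 MPa
τ_max > 38.1 MPa → exceeds allowable

(a) 12 coils; (b) NO, τ_max = 53.6 MPa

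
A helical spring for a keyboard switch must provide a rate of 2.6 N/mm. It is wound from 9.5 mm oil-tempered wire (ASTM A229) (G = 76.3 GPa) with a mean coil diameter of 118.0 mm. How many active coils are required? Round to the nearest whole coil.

N_a = Gd⁴/(8D³k) = (76.3×10³ × 9.5⁴)/(8 × 118.0³ × 2.6)
    = 6.21468e+08 / 3.41751e+07 = 18.18 → 18 coils

18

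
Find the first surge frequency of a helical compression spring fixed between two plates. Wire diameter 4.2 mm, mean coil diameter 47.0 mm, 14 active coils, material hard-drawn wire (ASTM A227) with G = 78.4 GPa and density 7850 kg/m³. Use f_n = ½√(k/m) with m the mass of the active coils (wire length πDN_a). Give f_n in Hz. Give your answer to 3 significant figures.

k = Gd⁴/(8D³N_a) = (78.4×10³)(4.2⁴)/(8·47.0³·14) = 2.098 N/mm = 2098 N/m
Wire length L = πDN_a = π·47.0·14 = 2067.2 mm
m = ρ·(πd²/4)·L = 7850 × 13.854×10⁻⁶ m² × 2.0672 m = 0.22482 kg
f_n = ½√(k/m) = 0.5·√(2098/0.22482) = 0.5·√(9331.8) = 48.301 Hz

48.3 Hz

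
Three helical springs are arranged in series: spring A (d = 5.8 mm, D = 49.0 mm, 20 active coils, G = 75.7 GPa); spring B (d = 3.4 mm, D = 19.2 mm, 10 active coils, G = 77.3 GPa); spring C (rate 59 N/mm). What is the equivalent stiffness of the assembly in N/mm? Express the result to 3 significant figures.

k_A = Gd⁴/(8D³N_a) = (75.7×10³)(5.8⁴)/(8·49.0³·20) = 4.5509 N/mm
k_B = Gd⁴/(8D³N_a) = (77.3×10³)(3.4⁴)/(8·19.2³·10) = 18.243 N/mm
Series: 1/k_eq = 1/4.5509 + 1/18.243 + 1/59 = 0.2915; k_eq = 3.4305 N/mm

3.43 N/mm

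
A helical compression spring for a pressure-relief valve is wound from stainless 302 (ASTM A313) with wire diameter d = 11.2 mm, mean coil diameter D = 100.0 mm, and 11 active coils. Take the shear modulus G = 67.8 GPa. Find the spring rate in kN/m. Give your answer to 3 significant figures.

k = Gd⁴/(8D³N_a) = (67.8×10³ × 11.2⁴) / (8 × 100.0³ × 11)
  = 1.06685e+09 / 8.8e+07 = 12.123 N/mm

12.1 kN/m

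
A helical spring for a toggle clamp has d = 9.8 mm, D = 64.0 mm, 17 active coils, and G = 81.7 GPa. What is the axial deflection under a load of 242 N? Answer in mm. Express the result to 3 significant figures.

11.4 mm

k = Gd⁴/(8D³N_a) = (81.7×10³)(9.8⁴)/(8·64.0³·17) = 21.137 N/mm
δ = F/k = 242 / 21.137 = 11.449 mm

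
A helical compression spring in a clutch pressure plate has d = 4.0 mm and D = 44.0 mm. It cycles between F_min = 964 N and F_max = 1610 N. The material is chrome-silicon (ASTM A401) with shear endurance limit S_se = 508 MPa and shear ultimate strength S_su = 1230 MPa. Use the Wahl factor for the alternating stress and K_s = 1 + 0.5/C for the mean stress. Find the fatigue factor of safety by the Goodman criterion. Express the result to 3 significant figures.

0.315

C = D/d = 44.0/4.0 = 11.0000; K_W = (4C−1)/(4C−4)+0.615/C = 1.1309; K_s = 1+0.5/C = 1.0455
F_a = (F_max−F_min)/2 = 323 N; F_m = (F_max+F_min)/2 = 1287 N
τ_a = K_W·8F_aD/(πd³) = 1.1309 × 565.48 = 639.5 MPa
τ_m = K_s·8F_mD/(πd³) = 1.0455 × 2253.2 = 2355.6 MPa
Goodman: 1/n_f = τ_a/S_se + τ_m/S_su = 639.5/508 + 2355.6/1230 = 1.25887 + 1.91510 = 3.174
n_f = 1/3.174 = 0.3151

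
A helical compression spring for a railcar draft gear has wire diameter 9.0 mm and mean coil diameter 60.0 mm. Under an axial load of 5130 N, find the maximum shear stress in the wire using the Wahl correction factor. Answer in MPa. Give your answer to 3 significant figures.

Spring index C = D/d = 60.0/9.0 = 6.6667
K_W = (4C−1)/(4C−4) + 0.615/C = 25.667/22.667 + 0.0922 = 1.2246
τ₀ = 8FD/(πd³) = 8·5130·60.0/(π·9.0³) = 2.4624e+06/2290.2 = 1075.2 MPa
τ_max = K·τ₀ = 1.2246 × 1075.2 = 1316.7 MPa

1320 MPa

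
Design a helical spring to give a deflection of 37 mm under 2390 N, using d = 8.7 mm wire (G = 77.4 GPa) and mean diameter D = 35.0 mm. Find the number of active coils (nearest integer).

Required rate k = F/δ = 2390/37 = 64.595 N/mm
N_a = Gd⁴/(8D³k) = (77.4×10³ × 8.7⁴)/(8 × 35.0³ × 64.595)
    = 4.43423e+08 / 2.21559e+07 = 20.01 → 20 coils

20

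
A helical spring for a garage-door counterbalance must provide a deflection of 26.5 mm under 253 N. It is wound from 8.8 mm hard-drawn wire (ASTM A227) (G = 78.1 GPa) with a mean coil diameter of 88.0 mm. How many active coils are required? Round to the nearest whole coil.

9

Required rate k = F/δ = 253/26.5 = 9.5472 N/mm
N_a = Gd⁴/(8D³k) = (78.1×10³ × 8.8⁴)/(8 × 88.0³ × 9.5472)
    = 4.68362e+08 / 5.2049e+07 = 8.998 → 9 coils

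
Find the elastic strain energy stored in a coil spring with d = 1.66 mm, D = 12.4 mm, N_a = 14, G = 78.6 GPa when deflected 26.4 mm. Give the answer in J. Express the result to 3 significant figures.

0.974 J

k = Gd⁴/(8D³N_a) = (78.6×10³)(1.66⁴)/(8·12.4³·14) = 2.7949 N/mm
U = ½kδ² = 0.5 × 2.7949 × 26.4² = 973.98 N·mm = 0.97398 J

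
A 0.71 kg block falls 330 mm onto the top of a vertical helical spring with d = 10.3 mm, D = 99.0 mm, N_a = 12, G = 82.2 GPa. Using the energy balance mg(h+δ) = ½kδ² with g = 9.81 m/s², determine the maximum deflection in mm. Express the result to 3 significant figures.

k = Gd⁴/(8D³N_a) = (82.2×10³)(10.3⁴)/(8·99.0³·12) = 9.9322 N/mm
W = mg = 0.71 × 9.81 = 6.9651 N
½kδ² − Wδ − Wh = 0 → δ = (W + √(W² + 2kWh))/k
δ = (6.9651 + √(48.513 + 45657.8))/9.9322 = (6.9651 + 213.79)/9.9322 = 22.226 mm

22.2 mm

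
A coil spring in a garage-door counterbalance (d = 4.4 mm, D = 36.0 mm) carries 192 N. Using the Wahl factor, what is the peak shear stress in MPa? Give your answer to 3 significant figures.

244 MPa

Spring index C = D/d = 36.0/4.4 = 8.1818
K_W = (4C−1)/(4C−4) + 0.615/C = 31.727/28.727 + 0.0752 = 1.1796
τ₀ = 8FD/(πd³) = 8·192·36.0/(π·4.4³) = 55296/267.61 = 206.63 MPa
τ_max = K·τ₀ = 1.1796 × 206.63 = 243.74 MPa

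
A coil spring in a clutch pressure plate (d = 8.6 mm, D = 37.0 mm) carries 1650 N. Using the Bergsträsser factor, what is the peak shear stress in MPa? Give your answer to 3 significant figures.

330 MPa

Spring index C = D/d = 37.0/8.6 = 4.3023
K_B = (4C+2)/(4C−3) = 19.209/14.209 = 1.3519
τ₀ = 8FD/(πd³) = 8·1650·37.0/(π·8.6³) = 488400/1998.2 = 244.42 MPa
τ_max = K·τ₀ = 1.3519 × 244.42 = 330.42 MPa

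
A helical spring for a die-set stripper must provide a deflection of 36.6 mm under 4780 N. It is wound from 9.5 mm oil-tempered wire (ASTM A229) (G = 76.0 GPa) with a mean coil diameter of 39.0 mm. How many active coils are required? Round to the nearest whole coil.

10

Required rate k = F/δ = 4780/36.6 = 130.6 N/mm
N_a = Gd⁴/(8D³k) = (76.0×10³ × 9.5⁴)/(8 × 39.0³ × 130.6)
    = 6.19025e+08 / 6.1977e+07 = 9.988 → 10 coils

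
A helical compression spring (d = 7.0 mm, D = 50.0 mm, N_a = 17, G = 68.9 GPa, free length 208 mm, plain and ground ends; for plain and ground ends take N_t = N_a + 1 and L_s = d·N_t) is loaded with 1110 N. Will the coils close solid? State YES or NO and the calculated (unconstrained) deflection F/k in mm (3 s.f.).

YES, δ = 114 mm

k = Gd⁴/(8D³N_a) = (68.9×10³)(7.0⁴)/(8·50.0³·17) = 9.7311 N/mm
N_t = 18; L_s = 7.0·18 = 126 mm; δ_solid = L₀ − L_s = 208 − 126 = 82 mm
δ = F/k = 1110/9.7311 = 114.07 mm
δ ≥ δ_solid → spring goes solid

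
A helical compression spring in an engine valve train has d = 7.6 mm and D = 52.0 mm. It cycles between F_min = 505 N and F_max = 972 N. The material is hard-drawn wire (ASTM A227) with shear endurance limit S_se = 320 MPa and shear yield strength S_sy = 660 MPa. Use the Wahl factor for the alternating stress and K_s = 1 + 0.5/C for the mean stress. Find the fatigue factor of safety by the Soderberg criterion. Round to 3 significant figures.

1.59

C = D/d = 52.0/7.6 = 6.8421; K_W = (4C−1)/(4C−4)+0.615/C = 1.2183; K_s = 1+0.5/C = 1.0731
F_a = (F_max−F_min)/2 = 233.5 N; F_m = (F_max+F_min)/2 = 738.5 N
τ_a = K_W·8F_aD/(πd³) = 1.2183 × 70.435 = 85.809 MPa
τ_m = K_s·8F_mD/(πd³) = 1.0731 × 222.77 = 239.05 MPa
Soderberg: 1/n_f = τ_a/S_se + τ_m/S_sy = 85.809/320 + 239.05/660 = 0.26815 + 0.36219 = 0.63034
n_f = 1/0.63034 = 1.586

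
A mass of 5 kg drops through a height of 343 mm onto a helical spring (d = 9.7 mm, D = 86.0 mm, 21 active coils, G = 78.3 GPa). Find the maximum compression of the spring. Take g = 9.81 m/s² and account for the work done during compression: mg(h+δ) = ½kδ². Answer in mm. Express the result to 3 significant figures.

80.0 mm

k = Gd⁴/(8D³N_a) = (78.3×10³)(9.7⁴)/(8·86.0³·21) = 6.487 N/mm
W = mg = 5 × 9.81 = 49.05 N
½kδ² − Wδ − Wh = 0 → δ = (W + √(W² + 2kWh))/k
δ = (49.05 + √(2405.9 + 218277))/6.487 = (49.05 + 469.77)/6.487 = 79.978 mm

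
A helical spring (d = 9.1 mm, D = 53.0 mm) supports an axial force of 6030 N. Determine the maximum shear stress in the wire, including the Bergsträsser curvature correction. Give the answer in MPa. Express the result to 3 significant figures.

Spring index C = D/d = 53.0/9.1 = 5.8242
K_B = (4C+2)/(4C−3) = 25.297/20.297 = 1.2463
τ₀ = 8FD/(πd³) = 8·6030·53.0/(π·9.1³) = 2.55672e+06/2367.4 = 1080 MPa
τ_max = K·τ₀ = 1.2463 × 1080 = 1346 MPa

1350 MPa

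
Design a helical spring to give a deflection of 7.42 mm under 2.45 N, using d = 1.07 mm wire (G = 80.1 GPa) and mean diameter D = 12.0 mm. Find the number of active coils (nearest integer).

23

Required rate k = F/δ = 2.45/7.42 = 0.33019 N/mm
N_a = Gd⁴/(8D³k) = (80.1×10³ × 1.07⁴)/(8 × 12.0³ × 0.33019)
    = 104995 / 4564.53 = 23 → 23 coils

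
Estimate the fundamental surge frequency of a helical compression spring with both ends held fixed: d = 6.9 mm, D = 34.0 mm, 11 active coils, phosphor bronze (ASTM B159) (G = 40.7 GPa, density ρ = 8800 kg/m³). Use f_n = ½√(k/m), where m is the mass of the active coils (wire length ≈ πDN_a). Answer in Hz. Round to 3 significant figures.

131 Hz

k = Gd⁴/(8D³N_a) = (40.7×10³)(6.9⁴)/(8·34.0³·11) = 26.673 N/mm = 26673 N/m
Wire length L = πDN_a = π·34.0·11 = 1175 mm
m = ρ·(πd²/4)·L = 8800 × 37.393×10⁻⁶ m² × 1.175 m = 0.38663 kg
f_n = ½√(k/m) = 0.5·√(26673/0.38663) = 0.5·√(68989) = 131.33 Hz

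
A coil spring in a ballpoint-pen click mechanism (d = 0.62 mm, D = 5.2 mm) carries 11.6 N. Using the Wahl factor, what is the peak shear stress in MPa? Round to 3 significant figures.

757 MPa

Spring index C = D/d = 5.2/0.62 = 8.3871
K_W = (4C−1)/(4C−4) + 0.615/C = 32.548/29.548 + 0.0733 = 1.1749
τ₀ = 8FD/(πd³) = 8·11.6·5.2/(π·0.62³) = 482.56/0.74873 = 644.51 MPa
τ_max = K·τ₀ = 1.1749 × 644.51 = 757.2 MPa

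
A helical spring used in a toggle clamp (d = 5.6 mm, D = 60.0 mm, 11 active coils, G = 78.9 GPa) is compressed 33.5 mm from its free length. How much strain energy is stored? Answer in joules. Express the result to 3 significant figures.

2.29 J

k = Gd⁴/(8D³N_a) = (78.9×10³)(5.6⁴)/(8·60.0³·11) = 4.0822 N/mm
U = ½kδ² = 0.5 × 4.0822 × 33.5² = 2290.6 N·mm = 2.2906 J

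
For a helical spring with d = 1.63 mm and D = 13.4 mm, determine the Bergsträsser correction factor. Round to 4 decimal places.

C = D/d = 13.4/1.63 = 8.2209
K_B = (4C+2)/(4C−3) = 34.883/29.883 = 1.1673

1.1673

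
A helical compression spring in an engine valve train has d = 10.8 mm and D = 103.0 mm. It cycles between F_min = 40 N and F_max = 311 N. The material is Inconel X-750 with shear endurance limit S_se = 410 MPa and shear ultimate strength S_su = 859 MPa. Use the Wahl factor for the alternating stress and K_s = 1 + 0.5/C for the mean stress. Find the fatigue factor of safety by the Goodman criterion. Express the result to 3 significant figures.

8.06

C = D/d = 103.0/10.8 = 9.5370; K_W = (4C−1)/(4C−4)+0.615/C = 1.1523; K_s = 1+0.5/C = 1.0524
F_a = (F_max−F_min)/2 = 135.5 N; F_m = (F_max+F_min)/2 = 175.5 N
τ_a = K_W·8F_aD/(πd³) = 1.1523 × 28.213 = 32.511 MPa
τ_m = K_s·8F_mD/(πd³) = 1.0524 × 36.541 = 38.457 MPa
Goodman: 1/n_f = τ_a/S_se + τ_m/S_su = 32.511/410 + 38.457/859 = 0.07929 + 0.04477 = 0.12406
n_f = 1/0.12406 = 8.06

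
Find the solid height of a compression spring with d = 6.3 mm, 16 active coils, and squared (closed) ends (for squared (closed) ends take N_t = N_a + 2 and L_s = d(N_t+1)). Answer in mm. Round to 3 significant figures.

squared (closed) ends: N_t = N_a + 2 = 16 + 2 = 18
L_s = d·(N_t+1) = 6.3 × 19 = 119.7 mm

120 mm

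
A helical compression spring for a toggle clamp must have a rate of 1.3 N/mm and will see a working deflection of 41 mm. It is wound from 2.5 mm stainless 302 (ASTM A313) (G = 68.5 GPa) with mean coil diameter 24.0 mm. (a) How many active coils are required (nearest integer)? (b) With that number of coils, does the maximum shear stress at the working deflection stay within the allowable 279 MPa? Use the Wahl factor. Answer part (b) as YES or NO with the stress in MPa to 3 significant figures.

N_a = Gd⁴/(8D³k) = (68.5×10³)(2.5⁴)/(8·24.0³·1.3) = 18.61 → N_a = 19
Actual rate k = Gd⁴/(8D³·19) = 1.2734 N/mm
Working load F = kδ = 1.2734·41 = 52.21 N
C = 24.0/2.5 = 9.6000; K_W = (4C−1)/(4C−4)+0.615/C = 1.1513
τ_max = K_W·8FD/(πd³) = 1.1513·204.22 = 235.11 MPa
τ_max ≤ 279 MPa → acceptable

(a) 19 coils; (b) YES, τ_max = 235 MPa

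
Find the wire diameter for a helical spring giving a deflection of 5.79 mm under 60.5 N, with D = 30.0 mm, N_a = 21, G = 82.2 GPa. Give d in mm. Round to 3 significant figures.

4.90 mm

Required rate k = F/δ = 60.5/5.79 = 10.449 N/mm
d = (8D³N_a·k / G)^(1/4) = (8·30.0³·21·10.449 / (82.2×10³))^0.25
  = (576.6)^0.25 = 4.9003 mm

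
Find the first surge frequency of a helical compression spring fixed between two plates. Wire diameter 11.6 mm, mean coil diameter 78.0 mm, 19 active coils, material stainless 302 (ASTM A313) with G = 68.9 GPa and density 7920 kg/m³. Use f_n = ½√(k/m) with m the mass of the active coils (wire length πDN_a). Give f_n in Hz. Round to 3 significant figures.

k = Gd⁴/(8D³N_a) = (68.9×10³)(11.6⁴)/(8·78.0³·19) = 17.295 N/mm = 17295 N/m
Wire length L = πDN_a = π·78.0·19 = 4655.8 mm
m = ρ·(πd²/4)·L = 7920 × 105.68×10⁻⁶ m² × 4.6558 m = 3.897 kg
f_n = ½√(k/m) = 0.5·√(17295/3.897) = 0.5·√(4438.1) = 33.309 Hz

33.3 Hz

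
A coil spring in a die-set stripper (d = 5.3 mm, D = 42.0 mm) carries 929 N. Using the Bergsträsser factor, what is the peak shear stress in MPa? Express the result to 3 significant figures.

Spring index C = D/d = 42.0/5.3 = 7.9245
K_B = (4C+2)/(4C−3) = 33.698/28.698 = 1.1742
τ₀ = 8FD/(πd³) = 8·929·42.0/(π·5.3³) = 312144/467.71 = 667.39 MPa
τ_max = K·τ₀ = 1.1742 × 667.39 = 783.66 MPa

784 MPa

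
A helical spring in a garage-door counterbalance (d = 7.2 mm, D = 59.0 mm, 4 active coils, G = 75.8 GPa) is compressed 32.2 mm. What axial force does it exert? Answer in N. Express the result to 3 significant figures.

998 N

k = Gd⁴/(8D³N_a) = (75.8×10³)(7.2⁴)/(8·59.0³·4) = 30.995 N/mm
F = k·δ = 30.995 × 32.2 = 998.04 N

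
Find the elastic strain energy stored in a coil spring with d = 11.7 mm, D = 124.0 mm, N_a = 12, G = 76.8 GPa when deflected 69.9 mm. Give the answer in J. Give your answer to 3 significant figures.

k = Gd⁴/(8D³N_a) = (76.8×10³)(11.7⁴)/(8·124.0³·12) = 7.8626 N/mm
U = ½kδ² = 0.5 × 7.8626 × 69.9² = 19208 N·mm = 19.208 J

19.2 J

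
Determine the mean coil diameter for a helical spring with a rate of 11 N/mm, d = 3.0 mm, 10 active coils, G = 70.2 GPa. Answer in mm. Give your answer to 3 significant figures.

D = (Gd⁴/(8N_a·k))^(1/3) = (70.2×10³·3.0⁴/(8·10·11))^(1/3)
  = (6461.59)^(1/3) = 18.6257 mm

18.6 mm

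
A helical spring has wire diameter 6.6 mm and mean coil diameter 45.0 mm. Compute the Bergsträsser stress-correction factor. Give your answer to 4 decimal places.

C = D/d = 45.0/6.6 = 6.8182
K_B = (4C+2)/(4C−3) = 29.273/24.273 = 1.2060

1.2060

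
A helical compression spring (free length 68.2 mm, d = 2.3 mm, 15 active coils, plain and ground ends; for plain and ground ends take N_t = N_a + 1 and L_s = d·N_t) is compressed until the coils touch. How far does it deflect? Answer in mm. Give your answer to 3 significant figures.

31.4 mm

N_t = 16; L_s = 2.3·16 = 36.8 mm
δ_solid = L₀ − L_s = 68.2 − 36.8 = 31.4 mm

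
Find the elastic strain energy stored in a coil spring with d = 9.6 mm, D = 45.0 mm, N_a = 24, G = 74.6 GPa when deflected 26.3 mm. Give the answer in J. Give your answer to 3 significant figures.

12.5 J

k = Gd⁴/(8D³N_a) = (74.6×10³)(9.6⁴)/(8·45.0³·24) = 36.215 N/mm
U = ½kδ² = 0.5 × 36.215 × 26.3² = 12525 N·mm = 12.525 J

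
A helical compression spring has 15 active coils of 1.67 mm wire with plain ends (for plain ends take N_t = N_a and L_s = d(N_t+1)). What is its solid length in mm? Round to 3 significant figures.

26.7 mm

plain ends: N_t = N_a = 15
L_s = d·(N_t+1) = 1.67 × 16 = 26.72 mm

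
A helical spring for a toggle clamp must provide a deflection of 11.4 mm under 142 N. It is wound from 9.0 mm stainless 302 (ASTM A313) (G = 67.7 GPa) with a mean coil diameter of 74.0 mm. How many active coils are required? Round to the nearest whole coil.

11

Required rate k = F/δ = 142/11.4 = 12.456 N/mm
N_a = Gd⁴/(8D³k) = (67.7×10³ × 9.0⁴)/(8 × 74.0³ × 12.456)
    = 4.4418e+08 / 4.03802e+07 = 11 → 11 coils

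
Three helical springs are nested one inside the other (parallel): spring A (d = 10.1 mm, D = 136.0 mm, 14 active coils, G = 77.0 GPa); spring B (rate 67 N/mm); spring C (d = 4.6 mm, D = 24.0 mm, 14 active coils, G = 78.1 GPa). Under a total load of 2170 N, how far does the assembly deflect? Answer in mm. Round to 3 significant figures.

k_A = Gd⁴/(8D³N_a) = (77.0×10³)(10.1⁴)/(8·136.0³·14) = 2.8441 N/mm
k_C = Gd⁴/(8D³N_a) = (78.1×10³)(4.6⁴)/(8·24.0³·14) = 22.586 N/mm
Parallel: k_eq = 2.8441 + 67 + 22.586 = 92.43 N/mm
δ = F/k_eq = 2170/92.43 = 23.477 mm

23.5 mm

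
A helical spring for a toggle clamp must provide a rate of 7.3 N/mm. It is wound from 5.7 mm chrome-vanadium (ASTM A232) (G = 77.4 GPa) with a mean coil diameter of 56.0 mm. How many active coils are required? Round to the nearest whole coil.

8

N_a = Gd⁴/(8D³k) = (77.4×10³ × 5.7⁴)/(8 × 56.0³ × 7.3)
    = 8.17034e+07 / 1.0256e+07 = 7.966 → 8 coils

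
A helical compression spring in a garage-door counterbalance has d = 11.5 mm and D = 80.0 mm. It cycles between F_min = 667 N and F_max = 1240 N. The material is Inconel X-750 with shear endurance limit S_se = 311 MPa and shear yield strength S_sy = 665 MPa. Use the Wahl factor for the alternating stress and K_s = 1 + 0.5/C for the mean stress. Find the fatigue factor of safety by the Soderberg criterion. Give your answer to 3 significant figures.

C = D/d = 80.0/11.5 = 6.9565; K_W = (4C−1)/(4C−4)+0.615/C = 1.2143; K_s = 1+0.5/C = 1.0719
F_a = (F_max−F_min)/2 = 286.5 N; F_m = (F_max+F_min)/2 = 953.5 N
τ_a = K_W·8F_aD/(πd³) = 1.2143 × 38.376 = 46.601 MPa
τ_m = K_s·8F_mD/(πd³) = 1.0719 × 127.72 = 136.9 MPa
Soderberg: 1/n_f = τ_a/S_se + τ_m/S_sy = 46.601/311 + 136.9/665 = 0.14984 + 0.20586 = 0.35571
n_f = 1/0.35571 = 2.811

2.81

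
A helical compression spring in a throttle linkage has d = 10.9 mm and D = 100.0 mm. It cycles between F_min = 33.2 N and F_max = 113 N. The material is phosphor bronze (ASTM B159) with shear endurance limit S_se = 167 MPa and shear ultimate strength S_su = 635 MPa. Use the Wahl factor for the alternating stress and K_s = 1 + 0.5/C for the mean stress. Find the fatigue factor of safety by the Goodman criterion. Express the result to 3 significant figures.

C = D/d = 100.0/10.9 = 9.1743; K_W = (4C−1)/(4C−4)+0.615/C = 1.1588; K_s = 1+0.5/C = 1.0545
F_a = (F_max−F_min)/2 = 39.9 N; F_m = (F_max+F_min)/2 = 73.1 N
τ_a = K_W·8F_aD/(πd³) = 1.1588 × 7.8457 = 9.0915 MPa
τ_m = K_s·8F_mD/(πd³) = 1.0545 × 14.374 = 15.157 MPa
Goodman: 1/n_f = τ_a/S_se + τ_m/S_su = 9.0915/167 + 15.157/635 = 0.05444 + 0.02387 = 0.07831
n_f = 1/0.07831 = 12.77

12.8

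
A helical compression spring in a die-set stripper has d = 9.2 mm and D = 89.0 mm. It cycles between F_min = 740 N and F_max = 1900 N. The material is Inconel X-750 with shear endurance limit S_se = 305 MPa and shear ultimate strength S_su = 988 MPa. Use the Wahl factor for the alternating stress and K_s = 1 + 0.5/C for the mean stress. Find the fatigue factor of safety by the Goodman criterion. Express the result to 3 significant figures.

C = D/d = 89.0/9.2 = 9.6739; K_W = (4C−1)/(4C−4)+0.615/C = 1.1500; K_s = 1+0.5/C = 1.0517
F_a = (F_max−F_min)/2 = 580 N; F_m = (F_max+F_min)/2 = 1320 N
τ_a = K_W·8F_aD/(πd³) = 1.1500 × 168.81 = 194.14 MPa
τ_m = K_s·8F_mD/(πd³) = 1.0517 × 384.19 = 404.04 MPa
Goodman: 1/n_f = τ_a/S_se + τ_m/S_su = 194.14/305 + 404.04/988 = 0.63651 + 0.40895 = 1.0455
n_f = 1/1.0455 = 0.9565

0.957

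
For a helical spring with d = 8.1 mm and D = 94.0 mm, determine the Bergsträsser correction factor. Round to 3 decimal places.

C = D/d = 94.0/8.1 = 11.6049
K_B = (4C+2)/(4C−3) = 48.420/43.420 = 1.1152

1.115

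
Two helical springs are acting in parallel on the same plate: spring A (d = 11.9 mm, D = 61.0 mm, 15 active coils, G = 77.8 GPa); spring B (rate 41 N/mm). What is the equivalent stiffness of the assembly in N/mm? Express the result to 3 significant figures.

k_A = Gd⁴/(8D³N_a) = (77.8×10³)(11.9⁴)/(8·61.0³·15) = 57.279 N/mm
Parallel: k_eq = 57.279 + 41 = 98.279 N/mm

98.3 N/mm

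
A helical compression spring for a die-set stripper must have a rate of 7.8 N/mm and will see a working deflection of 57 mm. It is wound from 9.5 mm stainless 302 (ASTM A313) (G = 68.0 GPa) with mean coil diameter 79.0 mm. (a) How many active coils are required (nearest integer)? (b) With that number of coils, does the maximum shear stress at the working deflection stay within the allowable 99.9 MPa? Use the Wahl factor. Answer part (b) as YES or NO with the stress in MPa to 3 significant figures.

N_a = Gd⁴/(8D³k) = (68.0×10³)(9.5⁴)/(8·79.0³·7.8) = 18 → N_a = 18
Actual rate k = Gd⁴/(8D³·18) = 7.8012 N/mm
Working load F = kδ = 7.8012·57 = 444.67 N
C = 79.0/9.5 = 8.3158; K_W = (4C−1)/(4C−4)+0.615/C = 1.1765
τ_max = K_W·8FD/(πd³) = 1.1765·104.34 = 122.75 MPa
τ_max > 99.9 MPa → exceeds allowable

(a) 18 coils; (b) NO, τ_max = 123 MPa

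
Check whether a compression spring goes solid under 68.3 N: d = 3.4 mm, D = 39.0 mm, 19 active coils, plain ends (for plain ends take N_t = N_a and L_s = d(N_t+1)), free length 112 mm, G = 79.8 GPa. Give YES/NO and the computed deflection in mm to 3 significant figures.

k = Gd⁴/(8D³N_a) = (79.8×10³)(3.4⁴)/(8·39.0³·19) = 1.1827 N/mm
N_t = 19; L_s = 3.4·20 = 68 mm; δ_solid = L₀ − L_s = 112 − 68 = 44 mm
δ = F/k = 68.3/1.1827 = 57.748 mm
δ ≥ δ_solid → spring goes solid

YES, δ = 57.7 mm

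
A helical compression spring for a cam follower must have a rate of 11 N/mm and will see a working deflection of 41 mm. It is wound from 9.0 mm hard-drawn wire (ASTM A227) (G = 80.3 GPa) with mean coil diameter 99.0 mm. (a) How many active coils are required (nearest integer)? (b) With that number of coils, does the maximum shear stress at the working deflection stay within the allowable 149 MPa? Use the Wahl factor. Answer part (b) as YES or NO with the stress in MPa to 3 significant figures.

N_a = Gd⁴/(8D³k) = (80.3×10³)(9.0⁴)/(8·99.0³·11) = 6.17 → N_a = 6
Actual rate k = Gd⁴/(8D³·6) = 11.312 N/mm
Working load F = kδ = 11.312·41 = 463.79 N
C = 99.0/9.0 = 11.0000; K_W = (4C−1)/(4C−4)+0.615/C = 1.1309
τ_max = K_W·8FD/(πd³) = 1.1309·160.39 = 181.38 MPa
τ_max > 149 MPa → exceeds allowable

(a) 6 coils; (b) NO, τ_max = 181 MPa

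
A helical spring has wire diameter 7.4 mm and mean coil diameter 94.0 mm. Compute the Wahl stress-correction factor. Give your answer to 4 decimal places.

1.1125

C = D/d = 94.0/7.4 = 12.7027
K_W = (4C−1)/(4C−4) + 0.615/C = 49.811/46.811 + 0.0484 = 1.1125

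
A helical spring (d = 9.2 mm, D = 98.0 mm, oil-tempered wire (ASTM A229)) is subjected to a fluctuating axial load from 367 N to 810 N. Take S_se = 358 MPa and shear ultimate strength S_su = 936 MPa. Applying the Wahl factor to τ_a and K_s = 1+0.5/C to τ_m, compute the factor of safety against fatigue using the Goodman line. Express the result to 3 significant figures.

2.29

C = D/d = 98.0/9.2 = 10.6522; K_W = (4C−1)/(4C−4)+0.615/C = 1.1354; K_s = 1+0.5/C = 1.0469
F_a = (F_max−F_min)/2 = 221.5 N; F_m = (F_max+F_min)/2 = 588.5 N
τ_a = K_W·8F_aD/(πd³) = 1.1354 × 70.987 = 80.601 MPa
τ_m = K_s·8F_mD/(πd³) = 1.0469 × 188.6 = 197.46 MPa
Goodman: 1/n_f = τ_a/S_se + τ_m/S_su = 80.601/358 + 197.46/936 = 0.22514 + 0.21096 = 0.4361
n_f = 1/0.4361 = 2.293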